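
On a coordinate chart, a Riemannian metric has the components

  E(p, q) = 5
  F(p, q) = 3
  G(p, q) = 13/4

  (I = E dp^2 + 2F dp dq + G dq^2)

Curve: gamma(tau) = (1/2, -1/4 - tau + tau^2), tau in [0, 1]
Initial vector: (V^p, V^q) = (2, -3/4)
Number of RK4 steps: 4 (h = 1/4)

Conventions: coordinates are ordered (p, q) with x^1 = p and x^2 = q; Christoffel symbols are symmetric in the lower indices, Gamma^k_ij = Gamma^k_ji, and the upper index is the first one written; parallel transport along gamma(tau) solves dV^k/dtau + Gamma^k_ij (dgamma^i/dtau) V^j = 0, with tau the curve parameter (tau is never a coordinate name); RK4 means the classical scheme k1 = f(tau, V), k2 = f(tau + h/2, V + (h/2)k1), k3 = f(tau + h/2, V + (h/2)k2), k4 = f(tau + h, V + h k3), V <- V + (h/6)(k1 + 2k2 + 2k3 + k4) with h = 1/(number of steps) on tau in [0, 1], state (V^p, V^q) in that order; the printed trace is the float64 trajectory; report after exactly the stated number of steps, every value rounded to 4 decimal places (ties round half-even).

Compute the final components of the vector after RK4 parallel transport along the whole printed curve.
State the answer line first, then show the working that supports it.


Answer: V^p = 2.0000, V^q = -0.7500

gamma'(tau) = (0, -1 + 2*tau); f(tau, V)^k = -Gamma^k_ij(gamma(tau)) gamma'^i(tau) V^j; h = 1/4; intermediate values shown to 6 dp
curve data and Christoffel symbols at the stage parameters:
  tau = 0.000000: gamma = (0.500000, -0.250000), gamma' = (0.000000, -1.000000); Gamma_ppp = 0.000000, Gamma_ppq = 0.000000, Gamma_pqq = 0.000000, Gamma_qpp = 0.000000, Gamma_qpq = 0.000000, Gamma_qqq = 0.000000
  tau = 0.125000: gamma = (0.500000, -0.359375), gamma' = (0.000000, -0.750000); Gamma_ppp = 0.000000, Gamma_ppq = 0.000000, Gamma_pqq = 0.000000, Gamma_qpp = 0.000000, Gamma_qpq = 0.000000, Gamma_qqq = 0.000000
  tau = 0.250000: gamma = (0.500000, -0.437500), gamma' = (0.000000, -0.500000); Gamma_ppp = 0.000000, Gamma_ppq = 0.000000, Gamma_pqq = 0.000000, Gamma_qpp = 0.000000, Gamma_qpq = 0.000000, Gamma_qqq = 0.000000
  tau = 0.375000: gamma = (0.500000, -0.484375), gamma' = (0.000000, -0.250000); Gamma_ppp = 0.000000, Gamma_ppq = 0.000000, Gamma_pqq = 0.000000, Gamma_qpp = 0.000000, Gamma_qpq = 0.000000, Gamma_qqq = 0.000000
  tau = 0.500000: gamma = (0.500000, -0.500000), gamma' = (0.000000, 0.000000); Gamma_ppp = 0.000000, Gamma_ppq = 0.000000, Gamma_pqq = 0.000000, Gamma_qpp = 0.000000, Gamma_qpq = 0.000000, Gamma_qqq = 0.000000
  tau = 0.625000: gamma = (0.500000, -0.484375), gamma' = (0.000000, 0.250000); Gamma_ppp = 0.000000, Gamma_ppq = 0.000000, Gamma_pqq = 0.000000, Gamma_qpp = 0.000000, Gamma_qpq = 0.000000, Gamma_qqq = 0.000000
  tau = 0.750000: gamma = (0.500000, -0.437500), gamma' = (0.000000, 0.500000); Gamma_ppp = 0.000000, Gamma_ppq = 0.000000, Gamma_pqq = 0.000000, Gamma_qpp = 0.000000, Gamma_qpq = 0.000000, Gamma_qqq = 0.000000
  tau = 0.875000: gamma = (0.500000, -0.359375), gamma' = (0.000000, 0.750000); Gamma_ppp = 0.000000, Gamma_ppq = 0.000000, Gamma_pqq = 0.000000, Gamma_qpp = 0.000000, Gamma_qpq = 0.000000, Gamma_qqq = 0.000000
  tau = 1.000000: gamma = (0.500000, -0.250000), gamma' = (0.000000, 1.000000); Gamma_ppp = 0.000000, Gamma_ppq = 0.000000, Gamma_pqq = 0.000000, Gamma_qpp = 0.000000, Gamma_qpq = 0.000000, Gamma_qqq = 0.000000
step 0: V^p = 2.0000, V^q = -0.7500
step 1: k1 = (0.000000, 0.000000), k2 = (0.000000, 0.000000), k3 = (0.000000, 0.000000), k4 = (0.000000, 0.000000); V <- V + (h/6)(k1 + 2k2 + 2k3 + k4): V^p = 2.0000, V^q = -0.7500
step 2: k1 = (0.000000, 0.000000), k2 = (0.000000, 0.000000), k3 = (0.000000, 0.000000), k4 = (0.000000, 0.000000); V <- V + (h/6)(k1 + 2k2 + 2k3 + k4): V^p = 2.0000, V^q = -0.7500
step 3: k1 = (0.000000, 0.000000), k2 = (0.000000, 0.000000), k3 = (0.000000, 0.000000), k4 = (0.000000, 0.000000); V <- V + (h/6)(k1 + 2k2 + 2k3 + k4): V^p = 2.0000, V^q = -0.7500
step 4: k1 = (0.000000, 0.000000), k2 = (0.000000, 0.000000), k3 = (0.000000, 0.000000), k4 = (0.000000, 0.000000); V <- V + (h/6)(k1 + 2k2 + 2k3 + k4): V^p = 2.0000, V^q = -0.7500


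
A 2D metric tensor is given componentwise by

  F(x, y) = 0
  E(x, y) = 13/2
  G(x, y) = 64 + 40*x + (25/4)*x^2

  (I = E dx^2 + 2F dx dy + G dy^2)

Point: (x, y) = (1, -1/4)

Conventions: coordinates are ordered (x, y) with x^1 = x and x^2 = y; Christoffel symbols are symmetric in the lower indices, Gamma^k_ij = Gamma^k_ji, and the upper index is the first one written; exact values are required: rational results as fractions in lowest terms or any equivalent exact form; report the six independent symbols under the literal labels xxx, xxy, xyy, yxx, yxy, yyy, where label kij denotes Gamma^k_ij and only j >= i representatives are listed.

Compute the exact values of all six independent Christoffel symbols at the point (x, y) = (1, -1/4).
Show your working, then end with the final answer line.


E = 13/2, F = 0, G = 441/4 at the point
E_x = 0, E_y = 0, F_x = 0, F_y = 0, G_x = 105/2, G_y = 0
EG - F^2 = 5733/8;  g^inv = (8/5733) * [[441/4, 0], [0, 13/2]]
first-kind symbols [ij,l] = (1/2)(d_i g_jl + d_j g_il - d_l g_ij): [xx,x] = E_x/2 = 0, [xx,y] = F_x - E_y/2 = 0, [xy,x] = E_y/2 = 0, [xy,y] = G_x/2 = 105/4, [yy,x] = F_y - G_x/2 = -105/4, [yy,y] = G_y/2 = 0
Gamma^x_ij = (G*[ij,x] - F*[ij,y])/(EG - F^2), Gamma^y_ij = (E*[ij,y] - F*[ij,x])/(EG - F^2)

Answer: Gamma_xxx = 0, Gamma_xxy = 0, Gamma_xyy = -105/26, Gamma_yxx = 0, Gamma_yxy = 5/21, Gamma_yyy = 0


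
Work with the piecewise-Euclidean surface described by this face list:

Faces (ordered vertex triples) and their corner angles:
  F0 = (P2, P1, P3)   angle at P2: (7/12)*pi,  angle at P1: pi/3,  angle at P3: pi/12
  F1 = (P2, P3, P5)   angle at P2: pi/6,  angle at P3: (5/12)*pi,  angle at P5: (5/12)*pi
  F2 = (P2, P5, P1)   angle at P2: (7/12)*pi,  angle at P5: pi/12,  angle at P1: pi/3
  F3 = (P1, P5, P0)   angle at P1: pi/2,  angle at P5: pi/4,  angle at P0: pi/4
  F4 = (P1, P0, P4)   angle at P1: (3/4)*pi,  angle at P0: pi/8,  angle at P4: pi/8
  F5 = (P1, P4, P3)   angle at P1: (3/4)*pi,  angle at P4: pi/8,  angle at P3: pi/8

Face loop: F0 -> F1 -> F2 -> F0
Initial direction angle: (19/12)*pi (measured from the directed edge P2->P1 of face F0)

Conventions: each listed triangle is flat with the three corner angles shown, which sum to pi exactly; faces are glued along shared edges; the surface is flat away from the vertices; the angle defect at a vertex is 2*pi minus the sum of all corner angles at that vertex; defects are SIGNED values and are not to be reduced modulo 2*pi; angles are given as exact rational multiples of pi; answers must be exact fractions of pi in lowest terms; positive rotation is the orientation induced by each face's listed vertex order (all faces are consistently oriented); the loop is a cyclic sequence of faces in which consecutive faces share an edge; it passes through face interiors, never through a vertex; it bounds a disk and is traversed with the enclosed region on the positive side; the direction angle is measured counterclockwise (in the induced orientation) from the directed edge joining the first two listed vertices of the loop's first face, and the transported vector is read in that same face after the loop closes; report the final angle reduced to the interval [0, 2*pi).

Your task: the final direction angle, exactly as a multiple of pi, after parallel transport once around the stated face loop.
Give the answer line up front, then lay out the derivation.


Answer: final direction angle = pi/4

enclosed vertex P2: corner angles sum to (4/3)*pi, defect = 2*pi - (4/3)*pi = (2/3)*pi
final direction = starting direction + enclosed defect total, reduced mod 2*pi (induced orientation)
final angle = (19/12)*pi + (2/3)*pi = pi/4 (mod 2*pi)


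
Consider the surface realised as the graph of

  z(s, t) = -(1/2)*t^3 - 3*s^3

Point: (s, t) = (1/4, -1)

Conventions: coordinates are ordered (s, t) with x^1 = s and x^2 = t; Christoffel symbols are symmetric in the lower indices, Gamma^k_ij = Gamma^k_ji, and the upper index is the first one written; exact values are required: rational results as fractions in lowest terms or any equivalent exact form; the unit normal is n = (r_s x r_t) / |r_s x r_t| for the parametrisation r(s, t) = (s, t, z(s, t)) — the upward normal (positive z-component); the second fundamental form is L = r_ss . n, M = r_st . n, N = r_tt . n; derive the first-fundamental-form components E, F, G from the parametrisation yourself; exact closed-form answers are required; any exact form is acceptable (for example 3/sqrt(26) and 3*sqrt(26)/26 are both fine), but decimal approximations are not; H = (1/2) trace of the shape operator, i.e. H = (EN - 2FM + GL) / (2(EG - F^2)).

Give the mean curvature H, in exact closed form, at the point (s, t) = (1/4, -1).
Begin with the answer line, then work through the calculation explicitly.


Answer: H = -21864*sqrt(913)/833569

z_s = -9/16, z_t = -3/2, z_ss = -9/2, z_st = 0, z_tt = 3
E = 337/256, F = 27/32, G = 13/4; answer radicand W^2 = 913/256
unnormalised second-form numerators: l = -9/2, m = 0, n = 3; L = l/sqrt(913/256), and similarly M = m/sqrt(W^2), N = n/sqrt(W^2)
H = (E*n - 2*F*m + G*l) / (2*(EG - F^2)*sqrt(W^2)); E*n - 2*F*m + G*l = -2733/256, EG - F^2 = 913/256, so H = (-2733/1826)/sqrt(913/256)


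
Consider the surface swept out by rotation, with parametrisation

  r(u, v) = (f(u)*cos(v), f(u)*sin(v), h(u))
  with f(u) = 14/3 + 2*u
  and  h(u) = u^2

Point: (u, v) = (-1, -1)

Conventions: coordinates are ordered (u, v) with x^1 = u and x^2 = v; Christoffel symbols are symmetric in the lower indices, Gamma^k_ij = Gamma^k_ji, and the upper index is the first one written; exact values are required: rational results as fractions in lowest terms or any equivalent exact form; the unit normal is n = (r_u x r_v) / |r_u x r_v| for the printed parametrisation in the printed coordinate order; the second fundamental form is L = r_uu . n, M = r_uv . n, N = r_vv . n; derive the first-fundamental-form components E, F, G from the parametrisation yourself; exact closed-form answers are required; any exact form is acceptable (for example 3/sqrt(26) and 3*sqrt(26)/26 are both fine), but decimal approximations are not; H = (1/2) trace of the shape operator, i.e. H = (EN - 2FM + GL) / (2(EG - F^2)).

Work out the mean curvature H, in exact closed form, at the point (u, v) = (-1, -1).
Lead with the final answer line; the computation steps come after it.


Answer: H = -sqrt(2)/32

f = 8/3, f' = 2, f'' = 0, h' = -2, h'' = 2
E = 8, F = 0, G = 64/9; answer radicand W^2 = 8
unnormalised second-form numerators: l = 4, m = 0, n = -16/3; L = l/sqrt(8), and similarly M = m/sqrt(W^2), N = n/sqrt(W^2)
H = (E*n - 2*F*m + G*l) / (2*(EG - F^2)*sqrt(W^2)); E*n - 2*F*m + G*l = -128/9, EG - F^2 = 512/9, so H = (-1/8)/sqrt(8)


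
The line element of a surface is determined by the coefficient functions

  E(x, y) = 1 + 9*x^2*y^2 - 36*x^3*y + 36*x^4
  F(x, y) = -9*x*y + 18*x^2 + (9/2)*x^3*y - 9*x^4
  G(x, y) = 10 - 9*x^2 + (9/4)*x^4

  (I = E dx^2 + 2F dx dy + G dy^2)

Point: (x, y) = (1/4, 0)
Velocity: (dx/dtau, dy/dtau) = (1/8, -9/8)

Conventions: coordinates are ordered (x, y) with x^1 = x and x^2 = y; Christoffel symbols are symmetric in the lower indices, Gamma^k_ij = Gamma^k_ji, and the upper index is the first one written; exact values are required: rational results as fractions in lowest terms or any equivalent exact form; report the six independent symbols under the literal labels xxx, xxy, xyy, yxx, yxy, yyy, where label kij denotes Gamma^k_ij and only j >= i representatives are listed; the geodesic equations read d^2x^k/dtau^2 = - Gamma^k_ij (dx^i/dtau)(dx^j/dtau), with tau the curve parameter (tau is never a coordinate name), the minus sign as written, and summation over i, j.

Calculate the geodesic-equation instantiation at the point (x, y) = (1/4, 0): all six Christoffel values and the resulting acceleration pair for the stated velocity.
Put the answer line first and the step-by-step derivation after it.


Answer: Gamma_xxx = 1152/9817, Gamma_xxy = -288/9817, Gamma_xyy = 0, Gamma_yxx = 8928/9817, Gamma_yxy = -2232/9817, Gamma_yyy = 0; accelerations (d^2x/dtau^2, d^2y/dtau^2) = (-99/9817, -3069/39268)

E = 73/64, F = 279/256, G = 9673/1024 at the point
E_x = 9/4, E_y = -9/16, F_x = 135/16, F_y = -279/128, G_x = -279/64, G_y = 0
EG - F^2 = 9817/1024;  g^inv = (1024/9817) * [[9673/1024, -279/256], [-279/256, 73/64]]
first-kind symbols [ij,l] = (1/2)(d_i g_jl + d_j g_il - d_l g_ij): [xx,x] = E_x/2 = 9/8, [xx,y] = F_x - E_y/2 = 279/32, [xy,x] = E_y/2 = -9/32, [xy,y] = G_x/2 = -279/128, [yy,x] = F_y - G_x/2 = 0, [yy,y] = G_y/2 = 0
Gamma^x_ij = (G*[ij,x] - F*[ij,y])/(EG - F^2), Gamma^y_ij = (E*[ij,y] - F*[ij,x])/(EG - F^2)
Gamma_xxx = 1152/9817, Gamma_xxy = -288/9817, Gamma_xyy = 0, Gamma_yxx = 8928/9817, Gamma_yxy = -2232/9817, Gamma_yyy = 0
d^2x/dtau^2 = -(Gamma_xxx*(1/8)^2 + 2*Gamma_xxy*(1/8)*(-9/8) + Gamma_xyy*(-9/8)^2) = -99/9817
d^2y/dtau^2 = -(Gamma_yxx*(1/8)^2 + 2*Gamma_yxy*(1/8)*(-9/8) + Gamma_yyy*(-9/8)^2) = -3069/39268


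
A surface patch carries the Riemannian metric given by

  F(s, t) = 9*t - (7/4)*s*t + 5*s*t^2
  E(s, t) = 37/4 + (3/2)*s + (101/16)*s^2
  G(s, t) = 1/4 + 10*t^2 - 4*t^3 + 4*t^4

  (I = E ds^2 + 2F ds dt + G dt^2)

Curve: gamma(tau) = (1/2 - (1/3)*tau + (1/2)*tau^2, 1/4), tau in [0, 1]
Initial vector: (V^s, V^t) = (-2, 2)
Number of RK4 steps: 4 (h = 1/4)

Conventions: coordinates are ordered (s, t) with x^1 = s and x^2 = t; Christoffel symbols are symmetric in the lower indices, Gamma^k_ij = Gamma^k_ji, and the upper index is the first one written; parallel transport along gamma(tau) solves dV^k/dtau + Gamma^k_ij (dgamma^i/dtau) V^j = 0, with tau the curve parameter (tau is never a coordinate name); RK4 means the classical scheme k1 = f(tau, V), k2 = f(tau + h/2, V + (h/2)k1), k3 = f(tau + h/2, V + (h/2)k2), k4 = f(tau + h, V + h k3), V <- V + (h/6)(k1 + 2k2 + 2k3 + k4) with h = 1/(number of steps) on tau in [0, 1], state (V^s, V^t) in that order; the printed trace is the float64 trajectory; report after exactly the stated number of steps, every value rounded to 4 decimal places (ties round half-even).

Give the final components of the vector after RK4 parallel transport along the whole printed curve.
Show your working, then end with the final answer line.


gamma'(tau) = (-1/3 + tau, 0); f(tau, V)^k = -Gamma^k_ij(gamma(tau)) gamma'^i(tau) V^j; h = 1/4; intermediate values shown to 6 dp
curve data and Christoffel symbols at the stage parameters:
  tau = 0.000000: gamma = (0.500000, 0.250000), gamma' = (-0.333333, 0.000000); Gamma_sss = 0.730443, Gamma_sst = 0.000000, Gamma_stt = 0.591674, Gamma_tss = -2.080415, Gamma_tst = 0.000000, Gamma_ttt = 1.154069
  tau = 0.125000: gamma = (0.466146, 0.250000), gamma' = (-0.208333, 0.000000); Gamma_sss = 0.728846, Gamma_sst = 0.000000, Gamma_stt = 0.614963, Gamma_tss = -2.079922, Gamma_tst = 0.000000, Gamma_ttt = 1.089408
  tau = 0.250000: gamma = (0.447917, 0.250000), gamma' = (-0.083333, 0.000000); Gamma_sss = 0.727109, Gamma_sst = 0.000000, Gamma_stt = 0.627809, Gamma_tss = -2.077324, Gamma_tst = 0.000000, Gamma_ttt = 1.053681
  tau = 0.375000: gamma = (0.445312, 0.250000), gamma' = (0.041667, 0.000000); Gamma_sss = 0.726806, Gamma_sst = 0.000000, Gamma_stt = 0.629661, Gamma_tss = -2.076809, Gamma_tst = 0.000000, Gamma_ttt = 1.048528
  tau = 0.500000: gamma = (0.458333, 0.250000), gamma' = (0.166667, 0.000000); Gamma_sss = 0.728181, Gamma_sst = 0.000000, Gamma_stt = 0.620444, Gamma_tss = -2.079021, Gamma_tst = 0.000000, Gamma_ttt = 1.074171
  tau = 0.625000: gamma = (0.486979, 0.250000), gamma' = (0.291667, 0.000000); Gamma_sss = 0.730066, Gamma_sst = 0.000000, Gamma_stt = 0.600541, Gamma_tss = -2.080855, Gamma_tst = 0.000000, Gamma_ttt = 1.129467
  tau = 0.750000: gamma = (0.531250, 0.250000), gamma' = (0.416667, 0.000000); Gamma_sss = 0.730242, Gamma_sst = 0.000000, Gamma_stt = 0.570878, Gamma_tss = -2.076440, Gamma_tst = 0.000000, Gamma_ttt = 1.211695
  tau = 0.875000: gamma = (0.591146, 0.250000), gamma' = (0.541667, 0.000000); Gamma_sss = 0.726118, Gamma_sst = 0.000000, Gamma_stt = 0.533019, Gamma_tss = -2.059001, Gamma_tst = 0.000000, Gamma_ttt = 1.316339
  tau = 1.000000: gamma = (0.666667, 0.250000), gamma' = (0.666667, 0.000000); Gamma_sss = 0.715517, Gamma_sst = 0.000000, Gamma_stt = 0.489144, Gamma_tss = -2.022989, Gamma_tst = 0.000000, Gamma_ttt = 1.437207
step 0: V^s = -2.0000, V^t = 2.0000
step 1: k1 = (-0.486962, 1.386943), k2 = (-0.312929, 0.893010), k3 = (-0.309625, 0.883584), k4 = (-0.125875, 0.359621); V <- V + (h/6)(k1 + 2k2 + 2k3 + k4): V^s = -2.0774, V^t = 2.2208
step 2: k1 = (-0.125876, 0.359622), k2 = (0.063388, -0.181128), k3 = (0.062672, -0.179081), k4 = (0.250221, -0.714402); V <- V + (h/6)(k1 + 2k2 + 2k3 + k4): V^s = -2.0617, V^t = 2.1760
step 3: k1 = (0.250219, -0.714396), k2 = (0.432356, -1.232313), k3 = (0.427508, -1.218496), k4 = (0.594798, -1.691305); V <- V + (h/6)(k1 + 2k2 + 2k3 + k4): V^s = -1.9549, V^t = 1.8716
step 4: k1 = (0.594802, -1.691316), k2 = (0.739632, -2.097322), k3 = (0.732512, -2.077131), k4 = (0.845138, -2.389468); V <- V + (h/6)(k1 + 2k2 + 2k3 + k4): V^s = -1.7722, V^t = 1.3536

Answer: V^s = -1.7722, V^t = 1.3536


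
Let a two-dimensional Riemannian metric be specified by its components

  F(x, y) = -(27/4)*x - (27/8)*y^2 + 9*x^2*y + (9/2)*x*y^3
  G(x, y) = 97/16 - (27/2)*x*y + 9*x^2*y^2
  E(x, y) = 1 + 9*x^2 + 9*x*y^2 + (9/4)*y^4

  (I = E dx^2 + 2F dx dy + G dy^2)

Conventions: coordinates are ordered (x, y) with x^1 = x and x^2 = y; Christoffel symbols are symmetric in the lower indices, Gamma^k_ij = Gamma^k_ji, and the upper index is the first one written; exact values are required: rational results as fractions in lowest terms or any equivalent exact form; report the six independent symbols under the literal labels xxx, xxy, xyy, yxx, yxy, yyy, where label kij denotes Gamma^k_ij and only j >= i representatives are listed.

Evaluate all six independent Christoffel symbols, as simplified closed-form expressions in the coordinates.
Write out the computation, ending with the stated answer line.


E = 1 + 9*x^2 + 9*x*y^2 + (9/4)*y^4; F = -(27/4)*x - (27/8)*y^2 + 9*x^2*y + (9/2)*x*y^3; G = 97/16 - (27/2)*x*y + 9*x^2*y^2
Gamma^k_ij = (1/2) g^{kl} (d_i g_jl + d_j g_il - d_l g_ij), with g^inv = (1/(EG-F^2)) [[G, -F], [-F, E]]
first partials: E_x = 18*x + 9*y^2, E_y = 18*x*y + 9*y^3, F_x = -27/4 + 18*x*y + (9/2)*y^3, F_y = -(27/4)*y + 9*x^2 + (27/2)*x*y^2, G_x = -(27/2)*y + 18*x*y^2, G_y = -(27/2)*x + 18*x^2*y
D = EG - F^2 = 97/16 - (27/2)*x*y + 9*x^2 + 9*x*y^2 + (9/4)*y^4 + 9*x^2*y^2
expanded: Gamma^x_xx = (G E_x - 2F F_x + F E_y)/(2D), Gamma^x_xy = (G E_y - F G_x)/(2D), Gamma^x_yy = (2G F_y - G G_x - F G_y)/(2D), Gamma^y_xx = (2E F_x - E E_y - F E_x)/(2D), Gamma^y_xy = (E G_x - F E_y)/(2D), Gamma^y_yy = (E G_y - 2F F_y + F G_x)/(2D); substitute and cancel common factors

Answer: Gamma_xxx = (144*x + 72*y^2)/(144*x^2*y^2 + 144*x^2 + 144*x*y^2 - 216*x*y + 36*y^4 + 97), Gamma_xxy = (144*x*y + 72*y^3)/(144*x^2*y^2 + 144*x^2 + 144*x*y^2 - 216*x*y + 36*y^4 + 97), Gamma_xyy = (144*x^2 + 72*x*y^2)/(144*x^2*y^2 + 144*x^2 + 144*x*y^2 - 216*x*y + 36*y^4 + 97), Gamma_yxx = (144*x*y - 108)/(144*x^2*y^2 + 144*x^2 + 144*x*y^2 - 216*x*y + 36*y^4 + 97), Gamma_yxy = (144*x*y^2 - 108*y)/(144*x^2*y^2 + 144*x^2 + 144*x*y^2 - 216*x*y + 36*y^4 + 97), Gamma_yyy = (144*x^2*y - 108*x)/(144*x^2*y^2 + 144*x^2 + 144*x*y^2 - 216*x*y + 36*y^4 + 97)


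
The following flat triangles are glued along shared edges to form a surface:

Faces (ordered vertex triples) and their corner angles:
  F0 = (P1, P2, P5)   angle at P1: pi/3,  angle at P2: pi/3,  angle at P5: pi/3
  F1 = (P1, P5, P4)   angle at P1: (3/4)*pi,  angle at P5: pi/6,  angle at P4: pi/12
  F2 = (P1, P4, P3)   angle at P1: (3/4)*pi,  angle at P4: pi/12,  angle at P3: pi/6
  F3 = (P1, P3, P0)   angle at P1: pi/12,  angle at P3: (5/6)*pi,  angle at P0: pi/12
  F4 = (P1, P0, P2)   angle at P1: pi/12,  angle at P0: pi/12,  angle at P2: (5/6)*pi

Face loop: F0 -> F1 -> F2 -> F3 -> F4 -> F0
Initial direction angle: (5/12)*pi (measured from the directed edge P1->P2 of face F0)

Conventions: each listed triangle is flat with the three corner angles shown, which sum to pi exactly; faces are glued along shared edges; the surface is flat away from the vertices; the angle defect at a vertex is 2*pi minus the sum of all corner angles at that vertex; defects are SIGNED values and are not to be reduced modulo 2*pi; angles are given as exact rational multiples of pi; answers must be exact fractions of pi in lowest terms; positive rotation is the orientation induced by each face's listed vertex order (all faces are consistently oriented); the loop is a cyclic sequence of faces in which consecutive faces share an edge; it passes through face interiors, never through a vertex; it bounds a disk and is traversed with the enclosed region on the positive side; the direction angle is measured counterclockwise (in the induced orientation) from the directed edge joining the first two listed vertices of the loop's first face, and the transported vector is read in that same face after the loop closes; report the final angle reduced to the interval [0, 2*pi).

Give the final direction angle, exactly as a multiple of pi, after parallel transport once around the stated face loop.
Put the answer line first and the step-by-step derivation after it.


Answer: final direction angle = (5/12)*pi

enclosed vertex P1: corner angles sum to 2*pi, defect = 2*pi - 2*pi = 0
by Gauss-Bonnet the loop rotates the vector by the enclosed defect sum (positive orientation, mod 2*pi)
final angle = (5/12)*pi + 0 = (5/12)*pi (mod 2*pi)


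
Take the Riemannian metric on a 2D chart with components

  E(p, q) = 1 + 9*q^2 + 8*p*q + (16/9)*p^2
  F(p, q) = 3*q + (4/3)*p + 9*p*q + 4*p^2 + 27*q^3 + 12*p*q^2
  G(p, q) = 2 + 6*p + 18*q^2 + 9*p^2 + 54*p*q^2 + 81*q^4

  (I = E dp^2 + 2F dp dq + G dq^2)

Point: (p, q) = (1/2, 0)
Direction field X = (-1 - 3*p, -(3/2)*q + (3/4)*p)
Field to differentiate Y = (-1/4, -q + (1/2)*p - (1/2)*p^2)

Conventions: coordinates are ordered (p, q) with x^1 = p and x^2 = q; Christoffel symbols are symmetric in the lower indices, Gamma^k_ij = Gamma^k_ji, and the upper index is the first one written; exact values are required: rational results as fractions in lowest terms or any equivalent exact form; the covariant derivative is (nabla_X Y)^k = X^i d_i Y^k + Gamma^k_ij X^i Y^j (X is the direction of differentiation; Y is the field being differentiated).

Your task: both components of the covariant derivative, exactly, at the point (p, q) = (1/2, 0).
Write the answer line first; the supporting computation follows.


Answer: (nabla_X Y)^p = -37/1108, (nabla_X Y)^q = -2217/4432

E = 13/9, F = 5/3, G = 29/4 at the point
E_p = 16/9, E_q = 4, F_p = 16/3, F_q = 15/2, G_p = 15, G_q = 0
EG - F^2 = 277/36;  g^inv = (36/277) * [[29/4, -5/3], [-5/3, 13/9]]
first-kind symbols [ij,l] = (1/2)(d_i g_jl + d_j g_il - d_l g_ij): [pp,p] = E_p/2 = 8/9, [pp,q] = F_p - E_q/2 = 10/3, [pq,p] = E_q/2 = 2, [pq,q] = G_p/2 = 15/2, [qq,p] = F_q - G_p/2 = 0, [qq,q] = G_q/2 = 0
Gamma^p_ij = (G*[ij,p] - F*[ij,q])/(EG - F^2), Gamma^q_ij = (E*[ij,q] - F*[ij,p])/(EG - F^2)
Gamma_ppp = 32/277, Gamma_ppq = 72/277, Gamma_pqq = 0, Gamma_qpp = 120/277, Gamma_qpq = 270/277, Gamma_qqq = 0
X = (-5/2, 3/8), Y = (-1/4, 1/8) at the point


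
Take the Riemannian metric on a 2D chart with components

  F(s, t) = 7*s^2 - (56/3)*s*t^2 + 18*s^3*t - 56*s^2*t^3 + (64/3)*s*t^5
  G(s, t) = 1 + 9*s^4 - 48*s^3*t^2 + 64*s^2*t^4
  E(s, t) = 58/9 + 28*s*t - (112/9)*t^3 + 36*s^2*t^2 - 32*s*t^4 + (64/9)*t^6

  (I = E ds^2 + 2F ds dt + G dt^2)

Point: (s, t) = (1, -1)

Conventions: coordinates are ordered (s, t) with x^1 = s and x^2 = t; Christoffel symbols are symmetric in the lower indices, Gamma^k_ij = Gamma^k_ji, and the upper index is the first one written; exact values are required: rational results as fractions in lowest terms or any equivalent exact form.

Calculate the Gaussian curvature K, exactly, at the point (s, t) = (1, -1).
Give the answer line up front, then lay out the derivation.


Answer: K = -100/729

E = 2, F = 5, G = 26, EG - F^2 = 27 at the point
E_s = 12, E_t = 4, F_s = 32, F_t = -6, G_s = 20, G_t = -160
E_tt = -24, F_st = -138, G_ss = -52
Compute both Brioschi determinants and normalise by (EG - F^2)^2.
M1 = [[-E_tt/2 + F_st - G_ss/2, E_s/2, F_s - E_t/2], [F_t - G_s/2, E, F], [G_t/2, F, G]] = [[-100, 6, 30], [-16, 2, 5], [-80, 5, 26]]; det M1 = -204
M2 = [[0, E_t/2, G_s/2], [E_t/2, E, F], [G_s/2, F, G]] = [[0, 2, 10], [2, 2, 5], [10, 5, 26]]; det M2 = -104
det M1 - det M2 = -100; K = -100 / (27)^2 = -100/729


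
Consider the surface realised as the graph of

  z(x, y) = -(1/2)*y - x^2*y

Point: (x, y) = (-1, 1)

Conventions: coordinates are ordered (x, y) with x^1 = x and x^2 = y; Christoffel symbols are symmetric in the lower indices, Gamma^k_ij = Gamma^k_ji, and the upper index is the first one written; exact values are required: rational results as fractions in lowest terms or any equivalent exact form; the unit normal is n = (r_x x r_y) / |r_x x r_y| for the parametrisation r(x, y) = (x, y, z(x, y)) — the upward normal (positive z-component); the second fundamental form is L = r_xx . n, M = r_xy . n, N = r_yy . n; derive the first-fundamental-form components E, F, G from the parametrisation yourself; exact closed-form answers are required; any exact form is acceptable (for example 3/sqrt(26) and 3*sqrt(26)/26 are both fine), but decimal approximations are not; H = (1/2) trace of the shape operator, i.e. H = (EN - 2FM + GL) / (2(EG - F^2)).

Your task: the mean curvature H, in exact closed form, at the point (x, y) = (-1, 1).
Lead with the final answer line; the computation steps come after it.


Answer: H = 22*sqrt(29)/841

z_x = 2, z_y = -3/2, z_xx = -2, z_xy = 2, z_yy = 0
E = 5, F = -3, G = 13/4; answer radicand W^2 = 29/4
unnormalised second-form numerators: l = -2, m = 2, n = 0; L = l/sqrt(29/4), and similarly M = m/sqrt(W^2), N = n/sqrt(W^2)
H = (E*n - 2*F*m + G*l) / (2*(EG - F^2)*sqrt(W^2)); E*n - 2*F*m + G*l = 11/2, EG - F^2 = 29/4, so H = (11/29)/sqrt(29/4)


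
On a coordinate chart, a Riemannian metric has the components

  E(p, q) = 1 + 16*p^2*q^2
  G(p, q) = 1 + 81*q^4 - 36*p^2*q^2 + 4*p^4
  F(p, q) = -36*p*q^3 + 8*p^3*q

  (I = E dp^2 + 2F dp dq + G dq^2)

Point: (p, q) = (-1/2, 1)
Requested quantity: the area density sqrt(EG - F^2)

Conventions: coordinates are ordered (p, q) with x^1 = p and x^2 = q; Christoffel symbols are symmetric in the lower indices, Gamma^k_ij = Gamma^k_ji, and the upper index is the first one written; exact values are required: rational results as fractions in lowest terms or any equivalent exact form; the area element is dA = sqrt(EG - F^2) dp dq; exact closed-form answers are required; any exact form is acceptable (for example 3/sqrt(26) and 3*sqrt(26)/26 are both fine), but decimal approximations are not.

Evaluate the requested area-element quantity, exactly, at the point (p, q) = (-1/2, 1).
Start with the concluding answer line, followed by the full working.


Answer: sqrt(EG - F^2) = sqrt(309)/2

E = 5, F = 17, G = 293/4; EG - F^2 = 309/4


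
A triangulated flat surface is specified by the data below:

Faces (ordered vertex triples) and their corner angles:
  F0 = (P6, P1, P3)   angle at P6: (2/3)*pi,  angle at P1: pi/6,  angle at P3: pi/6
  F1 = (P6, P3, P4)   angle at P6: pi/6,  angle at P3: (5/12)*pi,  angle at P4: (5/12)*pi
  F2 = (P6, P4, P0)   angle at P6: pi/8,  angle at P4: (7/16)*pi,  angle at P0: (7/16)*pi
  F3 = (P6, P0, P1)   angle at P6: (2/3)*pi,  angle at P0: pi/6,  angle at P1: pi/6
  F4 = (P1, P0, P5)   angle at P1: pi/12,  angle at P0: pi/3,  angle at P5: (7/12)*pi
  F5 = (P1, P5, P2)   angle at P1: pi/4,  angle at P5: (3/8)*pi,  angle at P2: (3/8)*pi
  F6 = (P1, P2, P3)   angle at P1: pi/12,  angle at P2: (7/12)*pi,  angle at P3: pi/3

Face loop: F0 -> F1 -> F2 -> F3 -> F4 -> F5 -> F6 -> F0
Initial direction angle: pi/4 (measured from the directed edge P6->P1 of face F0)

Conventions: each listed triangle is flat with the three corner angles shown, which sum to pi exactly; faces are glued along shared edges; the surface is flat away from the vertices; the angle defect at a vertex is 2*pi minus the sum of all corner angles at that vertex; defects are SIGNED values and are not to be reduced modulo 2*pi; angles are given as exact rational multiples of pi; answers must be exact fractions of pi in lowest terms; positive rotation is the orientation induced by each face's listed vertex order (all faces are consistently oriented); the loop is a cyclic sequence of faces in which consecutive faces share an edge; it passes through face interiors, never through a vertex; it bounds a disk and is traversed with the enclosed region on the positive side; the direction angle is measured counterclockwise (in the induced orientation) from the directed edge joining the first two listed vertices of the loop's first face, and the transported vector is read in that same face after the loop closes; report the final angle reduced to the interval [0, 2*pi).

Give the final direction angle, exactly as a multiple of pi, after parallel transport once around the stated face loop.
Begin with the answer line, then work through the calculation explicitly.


Answer: final direction angle = (15/8)*pi

enclosed vertex P1: corner angles sum to (3/4)*pi, defect = 2*pi - (3/4)*pi = (5/4)*pi
enclosed vertex P6: corner angles sum to (13/8)*pi, defect = 2*pi - (13/8)*pi = (3/8)*pi
adding the enclosed defects to the starting angle (mod 2*pi, induced orientation) gives the holonomy
final angle = pi/4 + (13/8)*pi = (15/8)*pi (mod 2*pi)


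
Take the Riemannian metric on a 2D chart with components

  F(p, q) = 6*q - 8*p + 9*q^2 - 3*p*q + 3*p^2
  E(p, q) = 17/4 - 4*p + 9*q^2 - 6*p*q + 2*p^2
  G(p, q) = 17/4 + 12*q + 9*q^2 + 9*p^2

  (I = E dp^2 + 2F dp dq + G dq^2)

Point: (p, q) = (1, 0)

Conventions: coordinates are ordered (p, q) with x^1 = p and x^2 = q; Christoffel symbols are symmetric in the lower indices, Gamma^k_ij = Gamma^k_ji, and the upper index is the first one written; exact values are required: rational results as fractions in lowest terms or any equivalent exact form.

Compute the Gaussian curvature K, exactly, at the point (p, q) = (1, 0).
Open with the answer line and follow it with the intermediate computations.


Answer: K = -13584/5929

E = 9/4, F = -5, G = 53/4, EG - F^2 = 77/16 at the point
E_p = 0, E_q = -6, F_p = -2, F_q = 3, G_p = 18, G_q = 12
E_qq = 18, F_pq = -3, G_pp = 18
Using the Brioschi determinant formula for K from the metric derivatives:
M1 = [[-E_qq/2 + F_pq - G_pp/2, E_p/2, F_p - E_q/2], [F_q - G_p/2, E, F], [G_q/2, F, G]] = [[-21, 0, 1], [-6, 9/4, -5], [6, -5, 53/4]]; det M1 = -1353/16
M2 = [[0, E_q/2, G_p/2], [E_q/2, E, F], [G_p/2, F, G]] = [[0, -3, 9], [-3, 9/4, -5], [9, -5, 53/4]]; det M2 = -63/2
det M1 - det M2 = -849/16; K = -849/16 / (77/16)^2 = -13584/5929


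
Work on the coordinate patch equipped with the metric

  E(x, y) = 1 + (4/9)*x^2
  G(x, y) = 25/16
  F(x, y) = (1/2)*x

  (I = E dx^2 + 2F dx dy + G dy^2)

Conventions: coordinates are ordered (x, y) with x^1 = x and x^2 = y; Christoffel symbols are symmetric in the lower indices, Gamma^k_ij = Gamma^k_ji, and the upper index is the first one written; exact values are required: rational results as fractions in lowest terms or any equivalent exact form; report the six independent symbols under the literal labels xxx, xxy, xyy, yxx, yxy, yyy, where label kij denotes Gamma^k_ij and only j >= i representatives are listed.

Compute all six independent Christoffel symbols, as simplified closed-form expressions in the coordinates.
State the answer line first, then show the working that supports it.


Answer: Gamma_xxx = 64*x/(64*x^2 + 225), Gamma_xxy = 0, Gamma_xyy = 0, Gamma_yxx = 72/(64*x^2 + 225), Gamma_yxy = 0, Gamma_yyy = 0

E = 1 + (4/9)*x^2; F = (1/2)*x; G = 25/16
Gamma^k_ij = (1/2) g^{kl} (d_i g_jl + d_j g_il - d_l g_ij), with g^inv = (1/(EG-F^2)) [[G, -F], [-F, E]]
first partials: E_x = (8/9)*x, E_y = 0, F_x = 1/2, F_y = 0, G_x = 0, G_y = 0
D = EG - F^2 = 25/16 + (4/9)*x^2
expanded: Gamma^x_xx = (G E_x - 2F F_x + F E_y)/(2D), Gamma^x_xy = (G E_y - F G_x)/(2D), Gamma^x_yy = (2G F_y - G G_x - F G_y)/(2D), Gamma^y_xx = (2E F_x - E E_y - F E_x)/(2D), Gamma^y_xy = (E G_x - F E_y)/(2D), Gamma^y_yy = (E G_y - 2F F_y + F G_x)/(2D); substitute and cancel common factors


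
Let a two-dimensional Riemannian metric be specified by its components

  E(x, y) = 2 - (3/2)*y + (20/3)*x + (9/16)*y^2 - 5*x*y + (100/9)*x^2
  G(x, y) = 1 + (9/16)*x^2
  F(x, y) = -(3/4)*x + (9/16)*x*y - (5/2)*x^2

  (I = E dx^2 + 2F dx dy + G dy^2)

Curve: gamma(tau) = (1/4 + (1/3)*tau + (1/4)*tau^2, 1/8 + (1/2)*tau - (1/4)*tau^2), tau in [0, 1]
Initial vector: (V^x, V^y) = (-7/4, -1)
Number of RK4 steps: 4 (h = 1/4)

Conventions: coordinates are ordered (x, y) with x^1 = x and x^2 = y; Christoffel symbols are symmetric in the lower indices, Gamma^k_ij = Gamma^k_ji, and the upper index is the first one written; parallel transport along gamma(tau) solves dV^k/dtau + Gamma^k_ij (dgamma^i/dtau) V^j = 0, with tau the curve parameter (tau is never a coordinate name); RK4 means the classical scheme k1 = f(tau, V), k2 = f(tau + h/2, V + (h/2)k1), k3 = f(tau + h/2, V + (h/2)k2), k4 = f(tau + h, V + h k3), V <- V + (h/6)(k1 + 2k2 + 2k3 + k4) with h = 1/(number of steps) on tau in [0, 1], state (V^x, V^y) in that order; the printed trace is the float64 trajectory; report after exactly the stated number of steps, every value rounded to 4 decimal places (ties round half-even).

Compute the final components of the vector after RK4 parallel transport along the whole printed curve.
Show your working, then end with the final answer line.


gamma'(tau) = (1/3 + (1/2)*tau, 1/2 - (1/2)*tau); f(tau, V)^k = -Gamma^k_ij(gamma(tau)) gamma'^i(tau) V^j; h = 1/4; intermediate values shown to 6 dp
curve data and Christoffel symbols at the stage parameters:
  tau = 0.000000: gamma = (0.250000, 0.125000), gamma' = (0.333333, 0.500000); Gamma_xxx = 1.427770, Gamma_xxy = -0.321248, Gamma_xyy = 0.000000, Gamma_yxx = -0.153891, Gamma_yxy = 0.034626, Gamma_yyy = 0.000000
  tau = 0.125000: gamma = (0.295573, 0.183594), gamma' = (0.395833, 0.437500); Gamma_xxx = 1.380031, Gamma_xxy = -0.310507, Gamma_xyy = 0.000000, Gamma_yxx = -0.165584, Gamma_yxy = 0.037256, Gamma_yyy = 0.000000
  tau = 0.250000: gamma = (0.348958, 0.234375), gamma' = (0.458333, 0.375000); Gamma_xxx = 1.320108, Gamma_xxy = -0.297024, Gamma_xyy = 0.000000, Gamma_yxx = -0.173843, Gamma_yxy = 0.039115, Gamma_yyy = 0.000000
  tau = 0.375000: gamma = (0.410156, 0.277344), gamma' = (0.520833, 0.312500); Gamma_xxx = 1.250245, Gamma_xxy = -0.281305, Gamma_xyy = 0.000000, Gamma_yxx = -0.178122, Gamma_yxy = 0.040077, Gamma_yyy = 0.000000
  tau = 0.500000: gamma = (0.479167, 0.312500), gamma' = (0.583333, 0.250000); Gamma_xxx = 1.173410, Gamma_xxy = -0.264017, Gamma_xyy = 0.000000, Gamma_yxx = -0.178469, Gamma_yxy = 0.040155, Gamma_yyy = 0.000000
  tau = 0.625000: gamma = (0.555990, 0.339844), gamma' = (0.645833, 0.187500); Gamma_xxx = 1.092830, Gamma_xxy = -0.245887, Gamma_xyy = 0.000000, Gamma_yxx = -0.175377, Gamma_yxy = 0.039460, Gamma_yyy = 0.000000
  tau = 0.750000: gamma = (0.640625, 0.359375), gamma' = (0.708333, 0.125000); Gamma_xxx = 1.011521, Gamma_xxy = -0.227592, Gamma_xyy = 0.000000, Gamma_yxx = -0.169583, Gamma_yxy = 0.038156, Gamma_yyy = 0.000000
  tau = 0.875000: gamma = (0.733073, 0.371094), gamma' = (0.770833, 0.062500); Gamma_xxx = 0.931961, Gamma_xxy = -0.209691, Gamma_xyy = 0.000000, Gamma_yxx = -0.161882, Gamma_yxy = 0.036423, Gamma_yyy = 0.000000
  tau = 1.000000: gamma = (0.833333, 0.375000), gamma' = (0.833333, 0.000000); Gamma_xxx = 0.855964, Gamma_xxy = -0.192592, Gamma_xyy = 0.000000, Gamma_yxx = -0.153003, Gamma_yxy = 0.034426, Gamma_yyy = 0.000000
step 0: V^x = -1.7500, V^y = -1.0000
step 1: k1 = (0.444691, -0.047931), k2 = (0.571768, -0.068604), k3 = (0.564931, -0.067784), k4 = (0.655750, -0.086354); V <- V + (h/6)(k1 + 2k2 + 2k3 + k4): V^x = -1.6094, V^y = -1.0170
step 2: k1 = (0.656072, -0.086397), k2 = (0.709753, -0.101118), k3 = (0.705704, -0.100541), k4 = (0.725794, -0.110389); V <- V + (h/6)(k1 + 2k2 + 2k3 + k4): V^x = -1.4339, V^y = -1.0420
step 3: k1 = (0.726366, -0.110476), k2 = (0.718357, -0.115282), k3 = (0.718922, -0.115372), k4 = (0.690292, -0.115728); V <- V + (h/6)(k1 + 2k2 + 2k3 + k4): V^x = -1.2551, V^y = -1.0706
step 4: k1 = (0.690964, -0.115841), k2 = (0.648885, -0.112711), k3 = (0.652658, -0.113367), k4 = (0.602500, -0.107696); V <- V + (h/6)(k1 + 2k2 + 2k3 + k4): V^x = -1.0927, V^y = -1.0988

Answer: V^x = -1.0927, V^y = -1.0988


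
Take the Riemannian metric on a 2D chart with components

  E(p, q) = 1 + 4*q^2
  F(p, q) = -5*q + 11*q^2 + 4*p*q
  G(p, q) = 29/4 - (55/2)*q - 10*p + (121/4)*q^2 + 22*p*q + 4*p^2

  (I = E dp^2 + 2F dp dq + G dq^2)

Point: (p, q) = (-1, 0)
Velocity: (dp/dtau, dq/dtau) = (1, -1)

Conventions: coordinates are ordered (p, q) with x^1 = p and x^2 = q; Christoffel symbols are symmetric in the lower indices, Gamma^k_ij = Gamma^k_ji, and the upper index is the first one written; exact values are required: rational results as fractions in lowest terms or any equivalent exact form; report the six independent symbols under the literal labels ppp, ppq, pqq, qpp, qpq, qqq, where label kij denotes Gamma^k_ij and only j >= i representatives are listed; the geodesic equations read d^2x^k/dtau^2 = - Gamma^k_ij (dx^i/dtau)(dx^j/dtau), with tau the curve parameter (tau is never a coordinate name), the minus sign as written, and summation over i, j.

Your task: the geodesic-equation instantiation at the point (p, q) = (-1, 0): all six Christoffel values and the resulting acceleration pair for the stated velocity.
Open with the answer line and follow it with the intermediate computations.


Answer: Gamma_ppp = 0, Gamma_ppq = 0, Gamma_pqq = 0, Gamma_qpp = 0, Gamma_qpq = -36/85, Gamma_qqq = -99/85; accelerations (d^2p/dtau^2, d^2q/dtau^2) = (0, 27/85)

E = 1, F = 0, G = 85/4 at the point
E_p = 0, E_q = 0, F_p = 0, F_q = -9, G_p = -18, G_q = -99/2
EG - F^2 = 85/4;  g^inv = (4/85) * [[85/4, 0], [0, 1]]
first-kind symbols [ij,l] = (1/2)(d_i g_jl + d_j g_il - d_l g_ij): [pp,p] = E_p/2 = 0, [pp,q] = F_p - E_q/2 = 0, [pq,p] = E_q/2 = 0, [pq,q] = G_p/2 = -9, [qq,p] = F_q - G_p/2 = 0, [qq,q] = G_q/2 = -99/4
Gamma^p_ij = (G*[ij,p] - F*[ij,q])/(EG - F^2), Gamma^q_ij = (E*[ij,q] - F*[ij,p])/(EG - F^2)
Gamma_ppp = 0, Gamma_ppq = 0, Gamma_pqq = 0, Gamma_qpp = 0, Gamma_qpq = -36/85, Gamma_qqq = -99/85
d^2p/dtau^2 = -(Gamma_ppp*(1)^2 + 2*Gamma_ppq*(1)*(-1) + Gamma_pqq*(-1)^2) = 0
d^2q/dtau^2 = -(Gamma_qpp*(1)^2 + 2*Gamma_qpq*(1)*(-1) + Gamma_qqq*(-1)^2) = 27/85


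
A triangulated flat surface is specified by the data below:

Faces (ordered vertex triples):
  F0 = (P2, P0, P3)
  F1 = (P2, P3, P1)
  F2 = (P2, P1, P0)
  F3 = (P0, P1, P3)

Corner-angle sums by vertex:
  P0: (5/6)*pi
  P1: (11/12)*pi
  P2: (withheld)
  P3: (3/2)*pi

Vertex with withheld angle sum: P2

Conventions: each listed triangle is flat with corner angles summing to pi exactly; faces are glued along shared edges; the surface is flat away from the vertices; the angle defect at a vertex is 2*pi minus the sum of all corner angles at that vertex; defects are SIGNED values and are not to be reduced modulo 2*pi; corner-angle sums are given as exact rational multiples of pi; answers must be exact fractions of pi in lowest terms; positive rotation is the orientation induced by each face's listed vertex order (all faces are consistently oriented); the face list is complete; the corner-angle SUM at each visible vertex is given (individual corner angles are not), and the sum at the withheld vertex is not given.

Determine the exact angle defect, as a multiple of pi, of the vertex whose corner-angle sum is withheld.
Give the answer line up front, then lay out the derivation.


Answer: defect(P2) = (5/4)*pi

V = 4, E = 6, F = 4; chi = V - E + F = 2
Gauss-Bonnet: total defect = 2*pi*chi = 4*pi; visible defects sum to (11/4)*pi


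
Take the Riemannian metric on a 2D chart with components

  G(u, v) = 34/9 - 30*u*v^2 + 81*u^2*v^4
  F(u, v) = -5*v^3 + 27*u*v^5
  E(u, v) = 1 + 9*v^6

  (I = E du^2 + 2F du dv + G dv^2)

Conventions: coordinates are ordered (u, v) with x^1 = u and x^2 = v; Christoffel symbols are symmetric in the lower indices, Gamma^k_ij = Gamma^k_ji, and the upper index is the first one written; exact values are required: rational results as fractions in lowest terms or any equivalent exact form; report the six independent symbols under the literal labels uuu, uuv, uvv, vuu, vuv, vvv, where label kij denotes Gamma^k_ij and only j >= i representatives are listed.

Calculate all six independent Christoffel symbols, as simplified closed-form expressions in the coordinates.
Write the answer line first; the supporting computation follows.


Answer: Gamma_uuu = 0, Gamma_uuv = 243*v^5/(729*u^2*v^4 - 270*u*v^2 + 81*v^6 + 34), Gamma_uvv = 486*u*v^4/(729*u^2*v^4 - 270*u*v^2 + 81*v^6 + 34), Gamma_vuu = 0, Gamma_vuv = (729*u*v^4 - 135*v^2)/(729*u^2*v^4 - 270*u*v^2 + 81*v^6 + 34), Gamma_vvv = (1458*u^2*v^3 - 270*u*v)/(729*u^2*v^4 - 270*u*v^2 + 81*v^6 + 34)

E = 1 + 9*v^6; F = -5*v^3 + 27*u*v^5; G = 34/9 - 30*u*v^2 + 81*u^2*v^4
Gamma^k_ij = (1/2) g^{kl} (d_i g_jl + d_j g_il - d_l g_ij), with g^inv = (1/(EG-F^2)) [[G, -F], [-F, E]]
first partials: E_u = 0, E_v = 54*v^5, F_u = 27*v^5, F_v = -15*v^2 + 135*u*v^4, G_u = -30*v^2 + 162*u*v^4, G_v = -60*u*v + 324*u^2*v^3
D = EG - F^2 = 34/9 - 30*u*v^2 + 9*v^6 + 81*u^2*v^4
expanded: Gamma^u_uu = (G E_u - 2F F_u + F E_v)/(2D), Gamma^u_uv = (G E_v - F G_u)/(2D), Gamma^u_vv = (2G F_v - G G_u - F G_v)/(2D), Gamma^v_uu = (2E F_u - E E_v - F E_u)/(2D), Gamma^v_uv = (E G_u - F E_v)/(2D), Gamma^v_vv = (E G_v - 2F F_v + F G_u)/(2D); substitute and cancel common factors
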